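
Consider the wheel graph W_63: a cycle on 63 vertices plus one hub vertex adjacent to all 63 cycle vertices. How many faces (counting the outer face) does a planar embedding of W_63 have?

64

W_63 has V = 63 + 1 = 64 vertices and E = 2·63 = 126 edges.
By Euler's formula F = 2 − V + E = 2 − 64 + 126 = 64.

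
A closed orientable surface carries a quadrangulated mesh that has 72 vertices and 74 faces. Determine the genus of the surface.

Every face is a square, so 2E = 4·74 = 296, giving E = 148.
χ = V − E + F = 72 − 148 + 74 = -2.
For a closed orientable surface χ = 2 − 2g, so g = (2 − (-2))/2 = 2.

2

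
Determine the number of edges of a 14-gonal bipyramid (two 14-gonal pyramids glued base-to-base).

A bipyramid over an n-gon has 2n triangular faces and n + 2 vertices: V = 14 + 2 = 16, E = 3·14 = 42, F = 2·14 = 28.

42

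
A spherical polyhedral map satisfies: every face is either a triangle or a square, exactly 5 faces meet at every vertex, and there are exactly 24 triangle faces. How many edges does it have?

40

Let x be the number of squares; then F = 24 + x.
Edge–face incidences: 2E = 3·24 + 4·x = 72 + 4x.
Every vertex has degree 5, so 5V = 2E.
Euler: V − E + F = 2 ⇒ (2E)/5 − E + (24 + x) = 2.
Multiply by 10: 2·(2E) − 5·(2E) + 10·(24 + x) = 20, i.e. 240 + 10x − 3·(72 + 4x) = 20.
Collecting terms: −2x + 24 = 20, so −2x = −4, so x = 2.
Then 2E = 72 + 4·2 = 80, so E = 40, V = 2E/5 = 16, F = 24 + 2 = 26.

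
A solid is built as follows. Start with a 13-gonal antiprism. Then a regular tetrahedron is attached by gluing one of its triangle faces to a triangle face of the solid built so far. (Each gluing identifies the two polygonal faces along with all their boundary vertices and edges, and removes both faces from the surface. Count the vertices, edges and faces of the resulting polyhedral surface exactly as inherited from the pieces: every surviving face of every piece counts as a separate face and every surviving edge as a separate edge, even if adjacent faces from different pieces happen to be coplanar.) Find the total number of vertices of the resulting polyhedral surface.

27

A 13-gonal antiprism: V=26, E=52, F=28.
Attach a regular tetrahedron (V=4, E=6, F=4) along a 3-gon: merge 3 vertices and 3 edges, delete both glued faces → V=27, E=55, F=30.
Check: V − E + F = 27 − 55 + 30 = 2.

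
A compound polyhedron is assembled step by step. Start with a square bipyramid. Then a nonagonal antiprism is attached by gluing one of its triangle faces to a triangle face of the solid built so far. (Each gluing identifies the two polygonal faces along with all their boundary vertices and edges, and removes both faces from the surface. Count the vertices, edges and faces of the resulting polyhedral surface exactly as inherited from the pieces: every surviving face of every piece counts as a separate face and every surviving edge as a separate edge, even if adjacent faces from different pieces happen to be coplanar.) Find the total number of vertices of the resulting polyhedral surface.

A square bipyramid: V=6, E=12, F=8.
Attach a nonagonal antiprism (V=18, E=36, F=20) along a 3-gon: merge 3 vertices and 3 edges, delete both glued faces → V=21, E=45, F=26.
Check: V − E + F = 21 − 45 + 26 = 2.

21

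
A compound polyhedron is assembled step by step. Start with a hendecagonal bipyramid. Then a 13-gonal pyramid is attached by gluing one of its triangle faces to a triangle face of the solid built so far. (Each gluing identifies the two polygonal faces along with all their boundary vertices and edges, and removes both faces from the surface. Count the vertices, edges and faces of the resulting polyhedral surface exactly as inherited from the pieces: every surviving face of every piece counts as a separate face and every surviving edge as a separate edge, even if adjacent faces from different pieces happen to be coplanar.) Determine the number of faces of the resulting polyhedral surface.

34

A hendecagonal bipyramid: V=13, E=33, F=22.
Attach a 13-gonal pyramid (V=14, E=26, F=14) along a 3-gon: merge 3 vertices and 3 edges, delete both glued faces → V=24, E=56, F=34.
Check: V − E + F = 24 − 56 + 34 = 2.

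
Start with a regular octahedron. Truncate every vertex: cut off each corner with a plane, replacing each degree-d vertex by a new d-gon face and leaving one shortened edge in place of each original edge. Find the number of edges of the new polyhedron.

The base solid has V = 6, E = 12, F = 8.
Truncation replaces each original edge-end by a new vertex, so V′ = 2E = 24.
Each original edge survives, and each old vertex of degree d contributes d new edges; summing degrees gives Σd = 2E, so E′ = E + 2E = 3E = 36.
Each original face survives and each original vertex becomes one new face: F′ = F + V = 14.

36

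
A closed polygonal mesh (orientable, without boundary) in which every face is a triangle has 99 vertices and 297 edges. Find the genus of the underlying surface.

1

Every face is a triangle and each edge borders two faces, so 3F = 2·297, giving F = 198.
χ = V − E + F = 99 − 297 + 198 = 0.
For a closed orientable surface χ = 2 − 2g, so g = (2 − (0))/2 = 1.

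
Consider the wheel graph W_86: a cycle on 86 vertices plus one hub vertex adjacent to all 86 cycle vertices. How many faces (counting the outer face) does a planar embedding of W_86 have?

87

W_86 has V = 86 + 1 = 87 vertices and E = 2·86 = 172 edges.
By Euler's formula F = 2 − V + E = 2 − 87 + 172 = 87.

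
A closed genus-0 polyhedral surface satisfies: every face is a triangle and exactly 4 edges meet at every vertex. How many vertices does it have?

Each face has 3 edges and each edge borders two faces, so 2E = 3F.
Each vertex has degree 4, so 4V = 2E and hence V = 3F/4.
Euler: V − E + F = 2 ⇒ (3F/4) − (3F/2) + F = 2.
Multiply by 8: (6 − 12 + 8)F = 16, i.e. 2F = 16.
So F = 8, E = 3·8/2 = 12, V = 3·8/4 = 6.

6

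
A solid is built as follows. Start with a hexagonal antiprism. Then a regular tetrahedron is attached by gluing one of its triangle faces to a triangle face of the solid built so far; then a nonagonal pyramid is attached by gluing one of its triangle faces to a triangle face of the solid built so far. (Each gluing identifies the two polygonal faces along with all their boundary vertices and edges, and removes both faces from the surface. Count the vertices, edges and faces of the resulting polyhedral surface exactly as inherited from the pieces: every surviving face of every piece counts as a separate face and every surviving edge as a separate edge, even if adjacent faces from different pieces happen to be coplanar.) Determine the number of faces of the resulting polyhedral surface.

A hexagonal antiprism: V=12, E=24, F=14.
Attach a regular tetrahedron (V=4, E=6, F=4) along a 3-gon: merge 3 vertices and 3 edges, delete both glued faces → V=13, E=27, F=16.
Attach a nonagonal pyramid (V=10, E=18, F=10) along a 3-gon: merge 3 vertices and 3 edges, delete both glued faces → V=20, E=42, F=24.
Check: V − E + F = 20 − 42 + 24 = 2.

24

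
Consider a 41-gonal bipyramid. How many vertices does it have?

43

A bipyramid over an n-gon has 2n triangular faces and n + 2 vertices: V = 41 + 2 = 43, E = 3·41 = 123, F = 2·41 = 82.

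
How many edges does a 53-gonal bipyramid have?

159

A bipyramid over an n-gon has 2n triangular faces and n + 2 vertices: V = 53 + 2 = 55, E = 3·53 = 159, F = 2·53 = 106.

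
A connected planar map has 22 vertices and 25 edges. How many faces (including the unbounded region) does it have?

Euler's formula for a connected plane graph: V − E + F = 2, so F = 2 − 22 + 25 = 5.

5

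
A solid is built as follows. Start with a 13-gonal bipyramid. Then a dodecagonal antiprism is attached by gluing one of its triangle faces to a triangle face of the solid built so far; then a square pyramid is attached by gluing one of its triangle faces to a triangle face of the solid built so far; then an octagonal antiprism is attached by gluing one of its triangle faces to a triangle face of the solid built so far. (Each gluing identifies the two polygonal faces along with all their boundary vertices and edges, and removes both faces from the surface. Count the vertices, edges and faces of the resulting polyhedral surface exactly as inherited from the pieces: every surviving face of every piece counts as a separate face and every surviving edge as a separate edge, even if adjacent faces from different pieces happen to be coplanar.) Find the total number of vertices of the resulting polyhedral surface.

51

A 13-gonal bipyramid: V=15, E=39, F=26.
Attach a dodecagonal antiprism (V=24, E=48, F=26) along a 3-gon: merge 3 vertices and 3 edges, delete both glued faces → V=36, E=84, F=50.
Attach a square pyramid (V=5, E=8, F=5) along a 3-gon: merge 3 vertices and 3 edges, delete both glued faces → V=38, E=89, F=53.
Attach an octagonal antiprism (V=16, E=32, F=18) along a 3-gon: merge 3 vertices and 3 edges, delete both glued faces → V=51, E=118, F=69.
Check: V − E + F = 51 − 118 + 69 = 2.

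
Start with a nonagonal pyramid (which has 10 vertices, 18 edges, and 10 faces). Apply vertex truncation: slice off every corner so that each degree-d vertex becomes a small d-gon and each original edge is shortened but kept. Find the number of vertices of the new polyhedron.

Truncation replaces each original edge-end by a new vertex, so V′ = 2E = 36.
Each original edge survives, and each old vertex of degree d contributes d new edges; summing degrees gives Σd = 2E, so E′ = E + 2E = 3E = 54.
Each original face survives and each original vertex becomes one new face: F′ = F + V = 20.

36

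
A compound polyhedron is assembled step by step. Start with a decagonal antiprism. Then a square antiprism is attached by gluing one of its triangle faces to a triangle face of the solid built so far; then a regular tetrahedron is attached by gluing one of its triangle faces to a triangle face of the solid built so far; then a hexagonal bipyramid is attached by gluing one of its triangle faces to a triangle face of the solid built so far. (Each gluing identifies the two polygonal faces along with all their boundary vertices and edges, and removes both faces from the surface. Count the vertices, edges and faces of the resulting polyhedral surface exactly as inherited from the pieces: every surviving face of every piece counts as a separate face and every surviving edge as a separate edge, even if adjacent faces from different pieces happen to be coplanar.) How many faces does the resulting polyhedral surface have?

42

A decagonal antiprism: V=20, E=40, F=22.
Attach a square antiprism (V=8, E=16, F=10) along a 3-gon: merge 3 vertices and 3 edges, delete both glued faces → V=25, E=53, F=30.
Attach a regular tetrahedron (V=4, E=6, F=4) along a 3-gon: merge 3 vertices and 3 edges, delete both glued faces → V=26, E=56, F=32.
Attach a hexagonal bipyramid (V=8, E=18, F=12) along a 3-gon: merge 3 vertices and 3 edges, delete both glued faces → V=31, E=71, F=42.
Check: V − E + F = 31 − 71 + 42 = 2.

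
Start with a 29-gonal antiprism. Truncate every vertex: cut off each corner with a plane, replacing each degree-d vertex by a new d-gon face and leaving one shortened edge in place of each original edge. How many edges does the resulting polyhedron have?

The base solid has V = 58, E = 116, F = 60.
Truncation replaces each original edge-end by a new vertex, so V′ = 2E = 232.
Each original edge survives, and each old vertex of degree d contributes d new edges; summing degrees gives Σd = 2E, so E′ = E + 2E = 3E = 348.
Each original face survives and each original vertex becomes one new face: F′ = F + V = 118.

348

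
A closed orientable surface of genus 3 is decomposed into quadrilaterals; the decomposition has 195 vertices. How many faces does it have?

199

χ = 2 − 2·3 = -4, and every face is a square so 4F = 2E.
V − E + F = -4 with E = 4F/2 gives 195 − (4/2 − 1)·F = -4, so F = 199 and E = 398.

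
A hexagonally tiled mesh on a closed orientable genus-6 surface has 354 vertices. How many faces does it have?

χ = 2 − 2·6 = -10, and every face is a hexagon so 6F = 2E.
V − E + F = -10 with E = 6F/2 gives 354 − (6/2 − 1)·F = -10, so F = 182 and E = 546.

182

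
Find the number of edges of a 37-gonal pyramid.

A pyramid on an n-gon base has one n-gon and n triangles: V = 37 + 1 = 38, E = 2·37 = 74, F = 37 + 1 = 38.

74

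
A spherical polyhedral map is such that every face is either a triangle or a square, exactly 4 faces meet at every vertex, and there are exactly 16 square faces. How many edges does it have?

Let x be the number of triangles; then F = 16 + x.
Edge–face incidences: 2E = 4·16 + 3·x = 64 + 3x.
Every vertex has degree 4, so 4V = 2E.
Euler: V − E + F = 2 ⇒ (2E)/4 − E + (16 + x) = 2.
Multiply by 8: 2·(2E) − 4·(2E) + 8·(16 + x) = 16, i.e. 128 + 8x − 2·(64 + 3x) = 16.
Collecting terms: 2x = 16, so x = 8.
Then 2E = 64 + 3·8 = 88, so E = 44, V = 2E/4 = 22, F = 16 + 8 = 24.

44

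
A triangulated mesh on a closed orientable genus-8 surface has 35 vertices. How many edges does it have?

χ = 2 − 2·8 = -14, and every face is a triangle so 3F = 2E.
V − E + F = -14 with E = 3F/2 gives 35 − (3/2 − 1)·F = -14, so F = 98 and E = 147.

147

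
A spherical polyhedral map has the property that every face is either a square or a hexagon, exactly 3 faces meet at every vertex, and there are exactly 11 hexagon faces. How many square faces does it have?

Let x be the number of squares; then F = 11 + x.
Edge–face incidences: 2E = 6·11 + 4·x = 66 + 4x.
Every vertex has degree 3, so 3V = 2E.
Euler: V − E + F = 2 ⇒ (2E)/3 − E + (11 + x) = 2.
Multiply by 6: 2·(2E) − 3·(2E) + 6·(11 + x) = 12, i.e. 66 + 6x − (66 + 4x) = 12.
Collecting terms: 2x = 12, so x = 6.
Then 2E = 66 + 4·6 = 90, so E = 45, V = 2E/3 = 30, F = 11 + 6 = 17.

6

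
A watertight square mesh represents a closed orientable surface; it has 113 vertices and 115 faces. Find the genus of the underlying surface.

Every face is a square, so 2E = 4·115 = 460, giving E = 230.
χ = V − E + F = 113 − 230 + 115 = -2.
For a closed orientable surface χ = 2 − 2g, so g = (2 − (-2))/2 = 2.

2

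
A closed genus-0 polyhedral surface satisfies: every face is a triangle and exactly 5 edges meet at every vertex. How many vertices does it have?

Each face has 3 edges and each edge borders two faces, so 2E = 3F.
Each vertex has degree 5, so 5V = 2E and hence V = 3F/5.
Euler: V − E + F = 2 ⇒ (3F/5) − (3F/2) + F = 2.
Multiply by 10: (6 − 15 + 10)F = 20, i.e. 1F = 20.
So F = 20, E = 3·20/2 = 30, V = 3·20/5 = 12.

12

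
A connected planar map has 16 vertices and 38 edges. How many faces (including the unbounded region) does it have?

24

Euler's formula for a connected plane graph: V − E + F = 2, so F = 2 − 16 + 38 = 24.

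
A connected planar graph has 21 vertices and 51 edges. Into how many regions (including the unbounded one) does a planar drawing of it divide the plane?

32

Euler's formula for a connected plane graph: V − E + F = 2, so F = 2 − 21 + 51 = 32.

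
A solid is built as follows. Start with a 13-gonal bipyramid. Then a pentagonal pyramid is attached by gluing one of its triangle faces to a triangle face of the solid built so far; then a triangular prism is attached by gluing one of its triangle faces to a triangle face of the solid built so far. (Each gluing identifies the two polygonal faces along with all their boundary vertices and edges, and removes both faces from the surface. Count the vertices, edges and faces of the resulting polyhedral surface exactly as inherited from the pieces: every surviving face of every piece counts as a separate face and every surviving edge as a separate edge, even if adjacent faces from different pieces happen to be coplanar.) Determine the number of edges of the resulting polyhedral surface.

52

A 13-gonal bipyramid: V=15, E=39, F=26.
Attach a pentagonal pyramid (V=6, E=10, F=6) along a 3-gon: merge 3 vertices and 3 edges, delete both glued faces → V=18, E=46, F=30.
Attach a triangular prism (V=6, E=9, F=5) along a 3-gon: merge 3 vertices and 3 edges, delete both glued faces → V=21, E=52, F=33.
Check: V − E + F = 21 − 52 + 33 = 2.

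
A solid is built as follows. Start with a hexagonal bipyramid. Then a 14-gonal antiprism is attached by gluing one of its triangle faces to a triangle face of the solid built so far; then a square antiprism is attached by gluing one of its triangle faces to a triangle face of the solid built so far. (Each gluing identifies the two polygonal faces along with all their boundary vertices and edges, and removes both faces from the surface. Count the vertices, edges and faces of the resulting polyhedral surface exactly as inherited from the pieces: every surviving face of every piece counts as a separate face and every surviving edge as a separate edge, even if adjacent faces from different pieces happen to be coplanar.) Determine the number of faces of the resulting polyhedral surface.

48

A hexagonal bipyramid: V=8, E=18, F=12.
Attach a 14-gonal antiprism (V=28, E=56, F=30) along a 3-gon: merge 3 vertices and 3 edges, delete both glued faces → V=33, E=71, F=40.
Attach a square antiprism (V=8, E=16, F=10) along a 3-gon: merge 3 vertices and 3 edges, delete both glued faces → V=38, E=84, F=48.
Check: V − E + F = 38 − 84 + 48 = 2.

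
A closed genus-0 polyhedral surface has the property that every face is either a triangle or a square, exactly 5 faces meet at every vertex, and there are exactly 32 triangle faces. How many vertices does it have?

Let x be the number of squares; then F = 32 + x.
Edge–face incidences: 2E = 3·32 + 4·x = 96 + 4x.
Every vertex has degree 5, so 5V = 2E.
Euler: V − E + F = 2 ⇒ (2E)/5 − E + (32 + x) = 2.
Multiply by 10: 2·(2E) − 5·(2E) + 10·(32 + x) = 20, i.e. 320 + 10x − 3·(96 + 4x) = 20.
Collecting terms: −2x + 32 = 20, so −2x = −12, so x = 6.
Then 2E = 96 + 4·6 = 120, so E = 60, V = 2E/5 = 24, F = 32 + 6 = 38.

24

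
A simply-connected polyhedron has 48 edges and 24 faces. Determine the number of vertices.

Here V − E + F = 2.
V = 2 + E − F = 2 + 48 − 24 = 26.

26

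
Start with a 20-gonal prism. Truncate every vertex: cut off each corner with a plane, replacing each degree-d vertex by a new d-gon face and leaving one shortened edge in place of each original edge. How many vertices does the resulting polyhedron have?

120

The base solid has V = 40, E = 60, F = 22.
Truncation replaces each original edge-end by a new vertex, so V′ = 2E = 120.
Each original edge survives, and each old vertex of degree d contributes d new edges; summing degrees gives Σd = 2E, so E′ = E + 2E = 3E = 180.
Each original face survives and each original vertex becomes one new face: F′ = F + V = 62.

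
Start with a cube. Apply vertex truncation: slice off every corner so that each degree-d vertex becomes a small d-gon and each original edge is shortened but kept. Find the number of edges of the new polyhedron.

The base solid has V = 8, E = 12, F = 6.
Truncation replaces each original edge-end by a new vertex, so V′ = 2E = 24.
Each original edge survives, and each old vertex of degree d contributes d new edges; summing degrees gives Σd = 2E, so E′ = E + 2E = 3E = 36.
Each original face survives and each original vertex becomes one new face: F′ = F + V = 14.

36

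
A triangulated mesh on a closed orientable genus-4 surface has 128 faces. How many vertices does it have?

58

χ = 2 − 2·4 = -6, and every face is a triangle so 3F = 2E.
E = 3·128/2 = 192. Then V = -6 + E − F = -6 + 192 − 128 = 58.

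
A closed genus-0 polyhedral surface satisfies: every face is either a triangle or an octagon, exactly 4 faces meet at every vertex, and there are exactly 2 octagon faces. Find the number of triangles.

16

Let x be the number of triangles; then F = 2 + x.
Edge–face incidences: 2E = 8·2 + 3·x = 16 + 3x.
Every vertex has degree 4, so 4V = 2E.
Euler: V − E + F = 2 ⇒ (2E)/4 − E + (2 + x) = 2.
Multiply by 8: 2·(2E) − 4·(2E) + 8·(2 + x) = 16, i.e. 16 + 8x − 2·(16 + 3x) = 16.
Collecting terms: 2x − 16 = 16, so 2x = 32, so x = 16.
Then 2E = 16 + 3·16 = 64, so E = 32, V = 2E/4 = 16, F = 2 + 16 = 18.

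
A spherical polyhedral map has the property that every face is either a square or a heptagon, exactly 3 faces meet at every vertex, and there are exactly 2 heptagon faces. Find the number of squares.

7

Let x be the number of squares; then F = 2 + x.
Edge–face incidences: 2E = 7·2 + 4·x = 14 + 4x.
Every vertex has degree 3, so 3V = 2E.
Euler: V − E + F = 2 ⇒ (2E)/3 − E + (2 + x) = 2.
Multiply by 6: 2·(2E) − 3·(2E) + 6·(2 + x) = 12, i.e. 12 + 6x − (14 + 4x) = 12.
Collecting terms: 2x − 2 = 12, so 2x = 14, so x = 7.
Then 2E = 14 + 4·7 = 42, so E = 21, V = 2E/3 = 14, F = 2 + 7 = 9.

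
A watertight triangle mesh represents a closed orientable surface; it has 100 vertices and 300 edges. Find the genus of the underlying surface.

Every face is a triangle and each edge borders two faces, so 3F = 2·300, giving F = 200.
χ = V − E + F = 100 − 300 + 200 = 0.
For a closed orientable surface χ = 2 − 2g, so g = (2 − (0))/2 = 1.

1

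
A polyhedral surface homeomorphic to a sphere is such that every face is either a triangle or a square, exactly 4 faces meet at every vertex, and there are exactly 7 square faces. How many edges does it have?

26

Let x be the number of triangles; then F = 7 + x.
Edge–face incidences: 2E = 4·7 + 3·x = 28 + 3x.
Every vertex has degree 4, so 4V = 2E.
Euler: V − E + F = 2 ⇒ (2E)/4 − E + (7 + x) = 2.
Multiply by 8: 2·(2E) − 4·(2E) + 8·(7 + x) = 16, i.e. 56 + 8x − 2·(28 + 3x) = 16.
Collecting terms: 2x = 16, so x = 8.
Then 2E = 28 + 3·8 = 52, so E = 26, V = 2E/4 = 13, F = 7 + 8 = 15.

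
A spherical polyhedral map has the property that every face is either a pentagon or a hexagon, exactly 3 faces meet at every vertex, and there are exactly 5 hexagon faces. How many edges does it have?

Let x be the number of pentagons; then F = 5 + x.
Edge–face incidences: 2E = 6·5 + 5·x = 30 + 5x.
Every vertex has degree 3, so 3V = 2E.
Euler: V − E + F = 2 ⇒ (2E)/3 − E + (5 + x) = 2.
Multiply by 6: 2·(2E) − 3·(2E) + 6·(5 + x) = 12, i.e. 30 + 6x − (30 + 5x) = 12.
Collecting terms: x = 12.
Then 2E = 30 + 5·12 = 90, so E = 45, V = 2E/3 = 30, F = 5 + 12 = 17.

45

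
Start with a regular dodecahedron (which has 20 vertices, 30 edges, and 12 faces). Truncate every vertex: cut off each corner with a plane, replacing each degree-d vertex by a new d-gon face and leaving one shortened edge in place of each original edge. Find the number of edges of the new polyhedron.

90

Truncation replaces each original edge-end by a new vertex, so V′ = 2E = 60.
Each original edge survives, and each old vertex of degree d contributes d new edges; summing degrees gives Σd = 2E, so E′ = E + 2E = 3E = 90.
Each original face survives and each original vertex becomes one new face: F′ = F + V = 32.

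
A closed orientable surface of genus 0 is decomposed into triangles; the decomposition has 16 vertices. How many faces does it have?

χ = 2 − 2·0 = 2, and every face is a triangle so 3F = 2E.
V − E + F = 2 with E = 3F/2 gives 16 − (3/2 − 1)·F = 2, so F = 28 and E = 42.

28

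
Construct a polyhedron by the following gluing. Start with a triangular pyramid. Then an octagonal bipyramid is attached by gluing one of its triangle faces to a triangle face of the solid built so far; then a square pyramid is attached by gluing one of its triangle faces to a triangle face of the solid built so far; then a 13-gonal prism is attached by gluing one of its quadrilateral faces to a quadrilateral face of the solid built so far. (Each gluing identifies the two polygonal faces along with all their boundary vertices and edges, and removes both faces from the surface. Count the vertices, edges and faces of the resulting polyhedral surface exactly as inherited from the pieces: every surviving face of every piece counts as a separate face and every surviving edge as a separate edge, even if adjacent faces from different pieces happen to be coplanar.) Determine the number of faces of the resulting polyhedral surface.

A triangular pyramid: V=4, E=6, F=4.
Attach an octagonal bipyramid (V=10, E=24, F=16) along a 3-gon: merge 3 vertices and 3 edges, delete both glued faces → V=11, E=27, F=18.
Attach a square pyramid (V=5, E=8, F=5) along a 3-gon: merge 3 vertices and 3 edges, delete both glued faces → V=13, E=32, F=21.
Attach a 13-gonal prism (V=26, E=39, F=15) along a 4-gon: merge 4 vertices and 4 edges, delete both glued faces → V=35, E=67, F=34.
Check: V − E + F = 35 − 67 + 34 = 2.

34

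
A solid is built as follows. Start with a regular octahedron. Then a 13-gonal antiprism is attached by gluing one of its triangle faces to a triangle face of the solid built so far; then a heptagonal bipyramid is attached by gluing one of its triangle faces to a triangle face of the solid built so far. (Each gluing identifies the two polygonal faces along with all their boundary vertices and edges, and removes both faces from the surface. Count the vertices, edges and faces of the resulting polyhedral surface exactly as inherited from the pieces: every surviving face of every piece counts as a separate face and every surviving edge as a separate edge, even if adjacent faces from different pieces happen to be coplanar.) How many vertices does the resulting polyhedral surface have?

35

A regular octahedron: V=6, E=12, F=8.
Attach a 13-gonal antiprism (V=26, E=52, F=28) along a 3-gon: merge 3 vertices and 3 edges, delete both glued faces → V=29, E=61, F=34.
Attach a heptagonal bipyramid (V=9, E=21, F=14) along a 3-gon: merge 3 vertices and 3 edges, delete both glued faces → V=35, E=79, F=46.
Check: V − E + F = 35 − 79 + 46 = 2.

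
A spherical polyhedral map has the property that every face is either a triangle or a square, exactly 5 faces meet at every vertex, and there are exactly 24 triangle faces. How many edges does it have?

Let x be the number of squares; then F = 24 + x.
Edge–face incidences: 2E = 3·24 + 4·x = 72 + 4x.
Every vertex has degree 5, so 5V = 2E.
Euler: V − E + F = 2 ⇒ (2E)/5 − E + (24 + x) = 2.
Multiply by 10: 2·(2E) − 5·(2E) + 10·(24 + x) = 20, i.e. 240 + 10x − 3·(72 + 4x) = 20.
Collecting terms: −2x + 24 = 20, so −2x = −4, so x = 2.
Then 2E = 72 + 4·2 = 80, so E = 40, V = 2E/5 = 16, F = 24 + 2 = 26.

40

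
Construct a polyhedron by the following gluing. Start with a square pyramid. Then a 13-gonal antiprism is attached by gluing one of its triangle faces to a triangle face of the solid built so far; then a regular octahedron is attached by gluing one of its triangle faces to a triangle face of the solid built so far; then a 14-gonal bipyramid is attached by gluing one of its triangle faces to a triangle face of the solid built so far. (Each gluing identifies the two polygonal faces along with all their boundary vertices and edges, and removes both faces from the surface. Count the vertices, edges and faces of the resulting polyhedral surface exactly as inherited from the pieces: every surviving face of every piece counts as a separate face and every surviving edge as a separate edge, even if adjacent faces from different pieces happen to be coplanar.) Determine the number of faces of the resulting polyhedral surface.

63

A square pyramid: V=5, E=8, F=5.
Attach a 13-gonal antiprism (V=26, E=52, F=28) along a 3-gon: merge 3 vertices and 3 edges, delete both glued faces → V=28, E=57, F=31.
Attach a regular octahedron (V=6, E=12, F=8) along a 3-gon: merge 3 vertices and 3 edges, delete both glued faces → V=31, E=66, F=37.
Attach a 14-gonal bipyramid (V=16, E=42, F=28) along a 3-gon: merge 3 vertices and 3 edges, delete both glued faces → V=44, E=105, F=63.
Check: V − E + F = 44 − 105 + 63 = 2.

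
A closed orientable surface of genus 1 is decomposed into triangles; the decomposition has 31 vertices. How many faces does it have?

62

χ = 2 − 2·1 = 0, and every face is a triangle so 3F = 2E.
V − E + F = 0 with E = 3F/2 gives 31 − (3/2 − 1)·F = 0, so F = 62 and E = 93.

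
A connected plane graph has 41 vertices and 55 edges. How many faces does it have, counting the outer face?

16

Euler's formula for a connected plane graph: V − E + F = 2, so F = 2 − 41 + 55 = 16.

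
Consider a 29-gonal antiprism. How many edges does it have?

116

An antiprism on an n-gon has two n-gon caps and 2n triangles: V = 2·29 = 58, E = 4·29 = 116, F = 2·29 + 2 = 60.
Check: V − E + F = 58 − 116 + 60 = 2.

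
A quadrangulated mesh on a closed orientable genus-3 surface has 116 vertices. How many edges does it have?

χ = 2 − 2·3 = -4, and every face is a square so 4F = 2E.
V − E + F = -4 with E = 4F/2 gives 116 − (4/2 − 1)·F = -4, so F = 120 and E = 240.

240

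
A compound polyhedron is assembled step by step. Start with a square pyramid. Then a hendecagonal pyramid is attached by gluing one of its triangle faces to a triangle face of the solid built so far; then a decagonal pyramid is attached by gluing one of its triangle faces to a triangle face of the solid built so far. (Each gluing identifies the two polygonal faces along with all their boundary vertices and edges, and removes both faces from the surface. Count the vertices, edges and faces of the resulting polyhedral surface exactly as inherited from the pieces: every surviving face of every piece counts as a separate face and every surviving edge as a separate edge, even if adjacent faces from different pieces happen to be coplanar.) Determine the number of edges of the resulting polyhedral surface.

A square pyramid: V=5, E=8, F=5.
Attach a hendecagonal pyramid (V=12, E=22, F=12) along a 3-gon: merge 3 vertices and 3 edges, delete both glued faces → V=14, E=27, F=15.
Attach a decagonal pyramid (V=11, E=20, F=11) along a 3-gon: merge 3 vertices and 3 edges, delete both glued faces → V=22, E=44, F=24.
Check: V − E + F = 22 − 44 + 24 = 2.

44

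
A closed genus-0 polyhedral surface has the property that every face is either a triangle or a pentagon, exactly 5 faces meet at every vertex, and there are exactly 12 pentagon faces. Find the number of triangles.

Let x be the number of triangles; then F = 12 + x.
Edge–face incidences: 2E = 5·12 + 3·x = 60 + 3x.
Every vertex has degree 5, so 5V = 2E.
Euler: V − E + F = 2 ⇒ (2E)/5 − E + (12 + x) = 2.
Multiply by 10: 2·(2E) − 5·(2E) + 10·(12 + x) = 20, i.e. 120 + 10x − 3·(60 + 3x) = 20.
Collecting terms: x − 60 = 20, so x = 80.
Then 2E = 60 + 3·80 = 300, so E = 150, V = 2E/5 = 60, F = 12 + 80 = 92.

80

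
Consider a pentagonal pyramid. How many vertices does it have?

A pyramid on an n-gon base has one n-gon and n triangles: V = 5 + 1 = 6, E = 2·5 = 10, F = 5 + 1 = 6.
Check: V − E + F = 6 − 10 + 6 = 2.

6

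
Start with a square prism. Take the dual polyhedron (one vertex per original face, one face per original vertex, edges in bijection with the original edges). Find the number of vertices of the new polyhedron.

The base solid has V = 8, E = 12, F = 6.
The dual swaps V and F and preserves E: V′ = F = 6, E′ = E = 12, F′ = V = 8.

6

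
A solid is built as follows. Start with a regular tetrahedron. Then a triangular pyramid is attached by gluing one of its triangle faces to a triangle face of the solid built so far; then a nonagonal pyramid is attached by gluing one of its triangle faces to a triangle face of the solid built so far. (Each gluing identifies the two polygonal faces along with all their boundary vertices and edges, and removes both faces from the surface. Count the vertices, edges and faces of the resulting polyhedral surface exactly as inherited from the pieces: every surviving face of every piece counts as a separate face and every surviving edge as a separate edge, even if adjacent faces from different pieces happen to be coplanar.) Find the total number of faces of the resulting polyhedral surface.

A regular tetrahedron: V=4, E=6, F=4.
Attach a triangular pyramid (V=4, E=6, F=4) along a 3-gon: merge 3 vertices and 3 edges, delete both glued faces → V=5, E=9, F=6.
Attach a nonagonal pyramid (V=10, E=18, F=10) along a 3-gon: merge 3 vertices and 3 edges, delete both glued faces → V=12, E=24, F=14.
Check: V − E + F = 12 − 24 + 14 = 2.

14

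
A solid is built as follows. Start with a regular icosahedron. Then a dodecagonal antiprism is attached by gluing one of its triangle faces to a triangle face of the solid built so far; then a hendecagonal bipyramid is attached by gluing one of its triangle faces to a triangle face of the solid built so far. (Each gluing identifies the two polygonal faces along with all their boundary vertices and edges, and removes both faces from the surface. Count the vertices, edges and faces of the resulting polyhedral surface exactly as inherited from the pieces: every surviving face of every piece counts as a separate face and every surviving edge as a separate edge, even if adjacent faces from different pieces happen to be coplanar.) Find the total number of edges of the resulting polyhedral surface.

105

A regular icosahedron: V=12, E=30, F=20.
Attach a dodecagonal antiprism (V=24, E=48, F=26) along a 3-gon: merge 3 vertices and 3 edges, delete both glued faces → V=33, E=75, F=44.
Attach a hendecagonal bipyramid (V=13, E=33, F=22) along a 3-gon: merge 3 vertices and 3 edges, delete both glued faces → V=43, E=105, F=64.
Check: V − E + F = 43 − 105 + 64 = 2.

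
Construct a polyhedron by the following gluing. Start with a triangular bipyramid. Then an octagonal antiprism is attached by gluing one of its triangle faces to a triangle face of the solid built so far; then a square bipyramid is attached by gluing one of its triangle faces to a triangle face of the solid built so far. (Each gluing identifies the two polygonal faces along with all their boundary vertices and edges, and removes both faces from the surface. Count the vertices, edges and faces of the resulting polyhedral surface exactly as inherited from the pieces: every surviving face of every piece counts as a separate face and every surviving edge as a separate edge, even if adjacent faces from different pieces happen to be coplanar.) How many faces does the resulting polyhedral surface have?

A triangular bipyramid: V=5, E=9, F=6.
Attach an octagonal antiprism (V=16, E=32, F=18) along a 3-gon: merge 3 vertices and 3 edges, delete both glued faces → V=18, E=38, F=22.
Attach a square bipyramid (V=6, E=12, F=8) along a 3-gon: merge 3 vertices and 3 edges, delete both glued faces → V=21, E=47, F=28.
Check: V − E + F = 21 − 47 + 28 = 2.

28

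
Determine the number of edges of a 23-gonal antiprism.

An antiprism on an n-gon has two n-gon caps and 2n triangles: V = 2·23 = 46, E = 4·23 = 92, F = 2·23 + 2 = 48.
Check: V − E + F = 46 − 92 + 48 = 2.

92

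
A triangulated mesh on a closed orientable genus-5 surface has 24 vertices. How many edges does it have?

χ = 2 − 2·5 = -8, and every face is a triangle so 3F = 2E.
V − E + F = -8 with E = 3F/2 gives 24 − (3/2 − 1)·F = -8, so F = 64 and E = 96.

96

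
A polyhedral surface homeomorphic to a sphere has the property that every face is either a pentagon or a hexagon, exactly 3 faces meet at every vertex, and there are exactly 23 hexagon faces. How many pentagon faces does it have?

Let x be the number of pentagons; then F = 23 + x.
Edge–face incidences: 2E = 6·23 + 5·x = 138 + 5x.
Every vertex has degree 3, so 3V = 2E.
Euler: V − E + F = 2 ⇒ (2E)/3 − E + (23 + x) = 2.
Multiply by 6: 2·(2E) − 3·(2E) + 6·(23 + x) = 12, i.e. 138 + 6x − (138 + 5x) = 12.
Collecting terms: x = 12.
Then 2E = 138 + 5·12 = 198, so E = 99, V = 2E/3 = 66, F = 23 + 12 = 35.

12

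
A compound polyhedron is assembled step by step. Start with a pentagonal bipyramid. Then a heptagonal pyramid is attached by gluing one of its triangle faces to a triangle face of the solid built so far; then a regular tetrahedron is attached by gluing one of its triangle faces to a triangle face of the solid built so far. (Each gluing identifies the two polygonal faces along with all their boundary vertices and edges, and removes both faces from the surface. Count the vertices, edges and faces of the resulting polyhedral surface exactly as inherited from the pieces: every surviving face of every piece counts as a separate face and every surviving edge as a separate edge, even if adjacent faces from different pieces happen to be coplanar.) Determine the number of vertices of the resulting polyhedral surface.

13

A pentagonal bipyramid: V=7, E=15, F=10.
Attach a heptagonal pyramid (V=8, E=14, F=8) along a 3-gon: merge 3 vertices and 3 edges, delete both glued faces → V=12, E=26, F=16.
Attach a regular tetrahedron (V=4, E=6, F=4) along a 3-gon: merge 3 vertices and 3 edges, delete both glued faces → V=13, E=29, F=18.
Check: V − E + F = 13 − 29 + 18 = 2.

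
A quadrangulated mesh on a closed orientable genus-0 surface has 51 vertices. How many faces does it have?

χ = 2 − 2·0 = 2, and every face is a square so 4F = 2E.
V − E + F = 2 with E = 4F/2 gives 51 − (4/2 − 1)·F = 2, so F = 49 and E = 98.

49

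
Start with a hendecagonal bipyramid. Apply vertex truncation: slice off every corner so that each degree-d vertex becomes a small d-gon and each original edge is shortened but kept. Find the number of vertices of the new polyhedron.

The base solid has V = 13, E = 33, F = 22.
Truncation replaces each original edge-end by a new vertex, so V′ = 2E = 66.
Each original edge survives, and each old vertex of degree d contributes d new edges; summing degrees gives Σd = 2E, so E′ = E + 2E = 3E = 99.
Each original face survives and each original vertex becomes one new face: F′ = F + V = 35.

66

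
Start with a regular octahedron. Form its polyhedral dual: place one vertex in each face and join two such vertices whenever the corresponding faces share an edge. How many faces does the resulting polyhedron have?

The base solid has V = 6, E = 12, F = 8.
The dual swaps V and F and preserves E: V′ = F = 8, E′ = E = 12, F′ = V = 6.

6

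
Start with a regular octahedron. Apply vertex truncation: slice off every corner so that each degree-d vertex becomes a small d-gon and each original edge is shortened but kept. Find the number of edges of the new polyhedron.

The base solid has V = 6, E = 12, F = 8.
Truncation replaces each original edge-end by a new vertex, so V′ = 2E = 24.
Each original edge survives, and each old vertex of degree d contributes d new edges; summing degrees gives Σd = 2E, so E′ = E + 2E = 3E = 36.
Each original face survives and each original vertex becomes one new face: F′ = F + V = 14.

36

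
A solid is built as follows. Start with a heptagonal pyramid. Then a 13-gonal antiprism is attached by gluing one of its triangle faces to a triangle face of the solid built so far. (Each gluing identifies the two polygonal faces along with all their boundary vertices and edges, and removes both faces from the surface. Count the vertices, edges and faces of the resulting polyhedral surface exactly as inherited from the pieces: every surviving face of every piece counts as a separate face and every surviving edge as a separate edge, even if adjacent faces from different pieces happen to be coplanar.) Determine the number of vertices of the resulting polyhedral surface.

A heptagonal pyramid: V=8, E=14, F=8.
Attach a 13-gonal antiprism (V=26, E=52, F=28) along a 3-gon: merge 3 vertices and 3 edges, delete both glued faces → V=31, E=63, F=34.
Check: V − E + F = 31 − 63 + 34 = 2.

31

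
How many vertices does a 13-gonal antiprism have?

An antiprism on an n-gon has two n-gon caps and 2n triangles: V = 2·13 = 26, E = 4·13 = 52, F = 2·13 + 2 = 28.
Check: V − E + F = 26 − 52 + 28 = 2.

26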